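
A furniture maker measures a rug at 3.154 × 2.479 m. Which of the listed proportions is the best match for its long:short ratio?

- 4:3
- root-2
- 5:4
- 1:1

3.154/2.479 ≈ 1.272. Nearest candidates are 5:4 (1.250, off by 0.022) and 4:3 (1.333, off by 0.061).

5:4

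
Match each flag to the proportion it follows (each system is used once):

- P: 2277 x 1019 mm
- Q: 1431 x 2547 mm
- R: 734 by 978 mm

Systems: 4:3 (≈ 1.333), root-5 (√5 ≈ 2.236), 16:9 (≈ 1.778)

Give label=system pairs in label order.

Ratios: P ≈ 2.235; Q ≈ 1.780; R ≈ 1.332.
Targets: 4:3 ≈ 1.333; root-5 ≈ 2.236; 16:9 ≈ 1.778.

P=root-5, Q=16:9, R=4:3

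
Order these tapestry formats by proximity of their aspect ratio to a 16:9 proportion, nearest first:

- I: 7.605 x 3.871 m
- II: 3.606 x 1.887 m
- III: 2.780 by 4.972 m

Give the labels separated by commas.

Ratios: I = 7.605 / 3.871 ≈ 1.965; II = 3.606 / 1.887 ≈ 1.911; III = 4.972 / 2.780 ≈ 1.788.
|Δ from 1.778|: I 0.187; II 0.133; III 0.010.

III, II, I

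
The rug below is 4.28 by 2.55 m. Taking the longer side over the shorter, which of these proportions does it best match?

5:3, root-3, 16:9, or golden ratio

5:3

4.28/2.55 ≈ 1.678. Nearest candidates are 5:3 (1.667, off by 0.011) and root-3 (1.732, off by 0.054).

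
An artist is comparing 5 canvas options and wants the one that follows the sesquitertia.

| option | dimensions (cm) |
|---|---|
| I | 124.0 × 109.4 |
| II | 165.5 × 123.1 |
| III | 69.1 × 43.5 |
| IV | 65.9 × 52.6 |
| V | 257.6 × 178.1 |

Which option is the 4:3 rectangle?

II

Target 4:3 ≈ 1.333.
I: 1.133 (Δ0.200)  II: 1.344 (Δ0.011)  III: 1.589 (Δ0.256)  IV: 1.253 (Δ0.080)  V: 1.446 (Δ0.113)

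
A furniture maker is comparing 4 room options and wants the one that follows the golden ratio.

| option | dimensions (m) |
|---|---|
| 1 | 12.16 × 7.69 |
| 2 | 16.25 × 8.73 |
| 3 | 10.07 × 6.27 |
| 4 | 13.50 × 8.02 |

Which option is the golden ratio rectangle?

3

Ratios (long/short): 1 ≈ 1.581; 2 ≈ 1.861; 3 ≈ 1.606; 4 ≈ 1.683.
golden ratio ≈ 1.618; option 3 is nearest (Δ 0.012).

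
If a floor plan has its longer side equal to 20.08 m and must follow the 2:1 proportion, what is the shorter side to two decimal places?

2:1 = 2.00000.
Shorter side = 20.08 ÷ 2.00000 ≈ 10.0400 → 10.04 m.

10.04 m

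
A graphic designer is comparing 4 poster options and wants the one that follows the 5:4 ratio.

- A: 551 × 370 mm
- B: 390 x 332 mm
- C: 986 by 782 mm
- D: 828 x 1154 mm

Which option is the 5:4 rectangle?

C

Target 5:4 ≈ 1.250.
A: 1.489 (Δ0.239)  B: 1.175 (Δ0.075)  C: 1.261 (Δ0.011)  D: 1.394 (Δ0.144)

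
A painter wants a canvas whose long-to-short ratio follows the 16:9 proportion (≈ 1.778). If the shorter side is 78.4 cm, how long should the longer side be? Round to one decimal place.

139.4 cm

16:9 ≈ 1.77778.
Longer side = 78.4 × 1.77778 ≈ 139.378 → 139.4 cm.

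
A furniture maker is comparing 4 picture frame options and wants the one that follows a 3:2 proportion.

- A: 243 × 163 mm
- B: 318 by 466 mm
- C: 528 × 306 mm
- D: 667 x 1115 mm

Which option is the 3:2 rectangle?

A

Ratios (long/short): A ≈ 1.491; B ≈ 1.465; C ≈ 1.725; D ≈ 1.672.
3:2 ≈ 1.500; option A is nearest (Δ 0.009).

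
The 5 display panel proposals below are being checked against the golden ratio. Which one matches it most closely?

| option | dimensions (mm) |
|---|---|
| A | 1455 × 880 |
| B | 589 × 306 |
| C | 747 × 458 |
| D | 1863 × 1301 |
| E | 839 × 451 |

Ratios (long/short): A ≈ 1.653; B ≈ 1.925; C ≈ 1.631; D ≈ 1.432; E ≈ 1.860.
golden ratio ≈ 1.618; option C is nearest (Δ 0.013).

C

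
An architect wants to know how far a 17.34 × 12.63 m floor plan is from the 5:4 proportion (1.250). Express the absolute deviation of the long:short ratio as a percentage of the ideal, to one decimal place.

Ratio = 17.34 / 12.63 ≈ 1.3729.
Ideal 5:4 = 1.2500. |1.3729 − 1.2500| / 1.2500 ≈ 9.83% → 9.8%.

9.8%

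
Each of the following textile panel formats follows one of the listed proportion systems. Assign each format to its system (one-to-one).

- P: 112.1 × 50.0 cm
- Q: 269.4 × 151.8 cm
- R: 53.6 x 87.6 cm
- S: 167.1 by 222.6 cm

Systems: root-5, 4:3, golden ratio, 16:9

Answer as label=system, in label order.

Ratios: P ≈ 2.242; Q ≈ 1.775; R ≈ 1.634; S ≈ 1.332.
Targets: root-5 ≈ 2.236; 4:3 ≈ 1.333; golden ratio ≈ 1.618; 16:9 ≈ 1.778.

P=root-5, Q=16:9, R=golden ratio, S=4:3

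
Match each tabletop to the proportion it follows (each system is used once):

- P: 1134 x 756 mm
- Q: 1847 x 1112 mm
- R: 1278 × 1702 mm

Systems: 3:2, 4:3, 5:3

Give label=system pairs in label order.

P=3:2, Q=5:3, R=4:3

P = 1134/756 ≈ 1.500 → 3:2 (1.500)
Q = 1847/1112 ≈ 1.661 → 5:3 (1.667)
R = 1702/1278 ≈ 1.332 → 4:3 (1.333)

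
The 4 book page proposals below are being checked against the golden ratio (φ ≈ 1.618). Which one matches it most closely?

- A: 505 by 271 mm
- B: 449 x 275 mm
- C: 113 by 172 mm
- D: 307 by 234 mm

B

Ratios (long/short): A ≈ 1.863; B ≈ 1.633; C ≈ 1.522; D ≈ 1.312.
golden ratio ≈ 1.618; option B is nearest (Δ 0.015).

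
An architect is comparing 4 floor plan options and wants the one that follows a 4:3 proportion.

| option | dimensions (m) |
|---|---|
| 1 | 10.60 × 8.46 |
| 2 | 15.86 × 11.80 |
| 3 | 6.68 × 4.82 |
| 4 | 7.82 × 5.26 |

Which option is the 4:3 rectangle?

2

Ratios (long/short): 1 ≈ 1.253; 2 ≈ 1.344; 3 ≈ 1.386; 4 ≈ 1.487.
4:3 ≈ 1.333; option 2 is nearest (Δ 0.011).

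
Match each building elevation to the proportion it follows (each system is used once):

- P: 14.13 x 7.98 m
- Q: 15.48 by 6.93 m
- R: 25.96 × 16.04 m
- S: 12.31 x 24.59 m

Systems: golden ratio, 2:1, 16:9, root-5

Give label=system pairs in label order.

P = 14.13/7.98 ≈ 1.771 → 16:9 (1.778)
Q = 15.48/6.93 ≈ 2.234 → root-5 (2.236)
R = 25.96/16.04 ≈ 1.618 → golden ratio (1.618)
S = 24.59/12.31 ≈ 1.998 → 2:1 (2.000)

P=16:9, Q=root-5, R=golden ratio, S=2:1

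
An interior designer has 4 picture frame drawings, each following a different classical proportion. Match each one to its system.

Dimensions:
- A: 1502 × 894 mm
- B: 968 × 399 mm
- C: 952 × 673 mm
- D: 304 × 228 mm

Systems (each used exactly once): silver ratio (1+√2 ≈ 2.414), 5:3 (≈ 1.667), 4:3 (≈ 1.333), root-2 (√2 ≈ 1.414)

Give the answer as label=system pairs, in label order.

Ratios: A ≈ 1.680; B ≈ 2.426; C ≈ 1.415; D ≈ 1.333.
Targets: silver ratio ≈ 2.414; 5:3 ≈ 1.667; 4:3 ≈ 1.333; root-2 ≈ 1.414.

A=5:3, B=silver ratio, C=root-2, D=4:3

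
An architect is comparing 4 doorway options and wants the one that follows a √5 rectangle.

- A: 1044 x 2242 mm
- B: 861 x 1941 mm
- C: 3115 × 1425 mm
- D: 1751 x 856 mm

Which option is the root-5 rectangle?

B

Target root-5 ≈ 2.236.
A: 2.148 (Δ0.088)  B: 2.254 (Δ0.018)  C: 2.186 (Δ0.050)  D: 2.046 (Δ0.190)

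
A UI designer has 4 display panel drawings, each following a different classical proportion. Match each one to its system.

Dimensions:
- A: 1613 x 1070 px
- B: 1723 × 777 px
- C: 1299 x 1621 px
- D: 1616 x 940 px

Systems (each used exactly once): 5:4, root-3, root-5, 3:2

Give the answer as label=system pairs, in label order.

Ratios: A ≈ 1.507; B ≈ 2.218; C ≈ 1.248; D ≈ 1.719.
Targets: 5:4 ≈ 1.250; root-3 ≈ 1.732; root-5 ≈ 2.236; 3:2 ≈ 1.500.

A=3:2, B=root-5, C=5:4, D=root-3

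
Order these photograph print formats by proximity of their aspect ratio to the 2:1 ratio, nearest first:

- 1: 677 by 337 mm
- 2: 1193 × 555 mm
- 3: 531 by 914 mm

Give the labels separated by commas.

1: 677/337 ≈ 2.009 → |2.009 − 2.000| = 0.009
2: 1193/555 ≈ 2.150 → |2.150 − 2.000| = 0.150
3: 914/531 ≈ 1.721 → |1.721 − 2.000| = 0.279

1, 2, 3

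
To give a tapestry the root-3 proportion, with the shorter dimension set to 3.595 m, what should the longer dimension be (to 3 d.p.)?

6.227 m

root-3 ≈ 1.73205.
Longer side = 3.595 × 1.73205 ≈ 6.22672 → 6.227 m.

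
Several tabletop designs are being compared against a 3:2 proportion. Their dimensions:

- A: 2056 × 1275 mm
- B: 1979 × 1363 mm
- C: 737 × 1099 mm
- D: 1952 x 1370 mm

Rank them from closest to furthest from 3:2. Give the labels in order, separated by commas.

A: 2056/1275 ≈ 1.613 → |1.613 − 1.500| = 0.113
B: 1979/1363 ≈ 1.452 → |1.452 − 1.500| = 0.048
C: 1099/737 ≈ 1.491 → |1.491 − 1.500| = 0.009
D: 1952/1370 ≈ 1.425 → |1.425 − 1.500| = 0.075

C, B, D, A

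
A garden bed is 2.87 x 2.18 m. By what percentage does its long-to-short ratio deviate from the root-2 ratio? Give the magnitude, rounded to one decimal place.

Ratio = 2.87 / 2.18 ≈ 1.3165.
Ideal root-2 ≈ 1.4142. |1.3165 − 1.4142| / 1.4142 ≈ 6.91% → 6.9%.

6.9%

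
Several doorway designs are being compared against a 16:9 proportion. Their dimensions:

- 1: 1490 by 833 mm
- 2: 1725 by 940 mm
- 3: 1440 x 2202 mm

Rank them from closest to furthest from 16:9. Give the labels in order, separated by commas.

Ratios: 1 = 1490 / 833 ≈ 1.789; 2 = 1725 / 940 ≈ 1.835; 3 = 2202 / 1440 ≈ 1.529.
|Δ from 1.778|: 1 0.011; 2 0.057; 3 0.249.

1, 2, 3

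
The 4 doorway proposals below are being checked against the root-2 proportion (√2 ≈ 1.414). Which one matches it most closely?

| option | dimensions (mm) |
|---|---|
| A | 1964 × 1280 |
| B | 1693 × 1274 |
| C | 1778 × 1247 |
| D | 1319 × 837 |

Target root-2 ≈ 1.414.
A: 1.534 (Δ0.120)  B: 1.329 (Δ0.085)  C: 1.426 (Δ0.012)  D: 1.576 (Δ0.162)

C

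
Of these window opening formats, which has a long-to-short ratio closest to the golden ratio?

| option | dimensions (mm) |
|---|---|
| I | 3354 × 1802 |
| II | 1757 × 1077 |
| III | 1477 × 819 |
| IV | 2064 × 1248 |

Ratios (long/short): I ≈ 1.861; II ≈ 1.631; III ≈ 1.803; IV ≈ 1.654.
golden ratio ≈ 1.618; option II is nearest (Δ 0.013).

II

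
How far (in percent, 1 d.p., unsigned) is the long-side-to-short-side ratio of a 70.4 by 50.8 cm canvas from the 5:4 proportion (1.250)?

Ratio = 70.4 / 50.8 ≈ 1.3858.
Ideal 5:4 = 1.2500. |1.3858 − 1.2500| / 1.2500 ≈ 10.86% → 10.9%.

10.9%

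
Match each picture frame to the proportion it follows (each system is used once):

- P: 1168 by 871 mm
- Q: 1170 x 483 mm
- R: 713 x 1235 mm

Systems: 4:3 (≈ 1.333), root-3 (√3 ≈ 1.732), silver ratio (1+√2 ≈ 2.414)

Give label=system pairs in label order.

Ratios: P ≈ 1.341; Q ≈ 2.422; R ≈ 1.732.
Targets: 4:3 ≈ 1.333; root-3 ≈ 1.732; silver ratio ≈ 2.414.

P=4:3, Q=silver ratio, R=root-3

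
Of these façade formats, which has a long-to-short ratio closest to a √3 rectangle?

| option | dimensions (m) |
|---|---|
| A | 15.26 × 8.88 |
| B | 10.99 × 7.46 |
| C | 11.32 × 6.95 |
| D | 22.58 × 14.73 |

A

Ratios (long/short): A ≈ 1.718; B ≈ 1.473; C ≈ 1.629; D ≈ 1.533.
root-3 ≈ 1.732; option A is nearest (Δ 0.014).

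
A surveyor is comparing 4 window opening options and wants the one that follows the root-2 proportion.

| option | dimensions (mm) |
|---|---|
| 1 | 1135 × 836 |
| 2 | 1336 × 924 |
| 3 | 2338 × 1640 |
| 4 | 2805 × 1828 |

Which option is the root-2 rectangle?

Target root-2 ≈ 1.414.
1: 1.358 (Δ0.056)  2: 1.446 (Δ0.032)  3: 1.426 (Δ0.012)  4: 1.534 (Δ0.120)

3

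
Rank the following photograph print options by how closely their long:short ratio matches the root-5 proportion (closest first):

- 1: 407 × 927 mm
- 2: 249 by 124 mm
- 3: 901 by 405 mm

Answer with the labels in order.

Ratios: 1 = 927 / 407 ≈ 2.278; 2 = 249 / 124 ≈ 2.008; 3 = 901 / 405 ≈ 2.225.
|Δ from 2.236|: 1 0.042; 2 0.228; 3 0.011.

3, 1, 2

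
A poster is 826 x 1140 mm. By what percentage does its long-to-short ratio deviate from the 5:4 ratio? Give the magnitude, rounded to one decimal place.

Ratio = 1140 / 826 ≈ 1.3801.
Ideal 5:4 = 1.2500. |1.3801 − 1.2500| / 1.2500 ≈ 10.41% → 10.4%.

10.4%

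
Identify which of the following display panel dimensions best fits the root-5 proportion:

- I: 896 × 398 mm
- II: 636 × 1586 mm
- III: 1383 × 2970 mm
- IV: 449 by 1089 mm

Ratios (long/short): I ≈ 2.251; II ≈ 2.494; III ≈ 2.148; IV ≈ 2.425.
root-5 ≈ 2.236; option I is nearest (Δ 0.015).

I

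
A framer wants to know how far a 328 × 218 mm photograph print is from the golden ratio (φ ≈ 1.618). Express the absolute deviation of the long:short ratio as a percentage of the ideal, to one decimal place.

7.0%

Ratio = 328 / 218 ≈ 1.5046.
Ideal golden ratio ≈ 1.6180. |1.5046 − 1.6180| / 1.6180 ≈ 7.01% → 7.0%.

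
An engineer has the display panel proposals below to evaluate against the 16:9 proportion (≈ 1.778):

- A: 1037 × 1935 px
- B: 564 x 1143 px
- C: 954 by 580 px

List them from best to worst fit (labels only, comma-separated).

A, C, B

A: 1935/1037 ≈ 1.866 → |1.866 − 1.778| = 0.088
B: 1143/564 ≈ 2.027 → |2.027 − 1.778| = 0.249
C: 954/580 ≈ 1.645 → |1.645 − 1.778| = 0.133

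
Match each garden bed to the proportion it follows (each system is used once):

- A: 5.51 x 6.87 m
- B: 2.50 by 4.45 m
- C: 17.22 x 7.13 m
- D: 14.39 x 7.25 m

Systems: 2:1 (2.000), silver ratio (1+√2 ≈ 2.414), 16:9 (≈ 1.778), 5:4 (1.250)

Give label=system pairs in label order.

A=5:4, B=16:9, C=silver ratio, D=2:1

Ratios: A ≈ 1.247; B ≈ 1.780; C ≈ 2.415; D ≈ 1.985.
Targets: 2:1 ≈ 2.000; silver ratio ≈ 2.414; 16:9 ≈ 1.778; 5:4 ≈ 1.250.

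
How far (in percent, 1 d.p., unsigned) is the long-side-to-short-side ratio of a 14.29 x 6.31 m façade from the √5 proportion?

1.3%

Ratio = 14.29 / 6.31 ≈ 2.2647.
Ideal root-5 ≈ 2.2361. |2.2647 − 2.2361| / 2.2361 ≈ 1.28% → 1.3%.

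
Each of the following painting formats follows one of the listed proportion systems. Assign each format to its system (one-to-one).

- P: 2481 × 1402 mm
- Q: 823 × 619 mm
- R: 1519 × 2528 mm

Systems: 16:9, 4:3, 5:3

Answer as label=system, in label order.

P=16:9, Q=4:3, R=5:3

P = 2481/1402 ≈ 1.770 → 16:9 (1.778)
Q = 823/619 ≈ 1.330 → 4:3 (1.333)
R = 2528/1519 ≈ 1.664 → 5:3 (1.667)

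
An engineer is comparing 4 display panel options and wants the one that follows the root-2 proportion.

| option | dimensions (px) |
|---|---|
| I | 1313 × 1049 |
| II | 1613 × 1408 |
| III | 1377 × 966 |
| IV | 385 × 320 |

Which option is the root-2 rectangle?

III

Ratios (long/short): I ≈ 1.252; II ≈ 1.146; III ≈ 1.425; IV ≈ 1.203.
root-2 ≈ 1.414; option III is nearest (Δ 0.011).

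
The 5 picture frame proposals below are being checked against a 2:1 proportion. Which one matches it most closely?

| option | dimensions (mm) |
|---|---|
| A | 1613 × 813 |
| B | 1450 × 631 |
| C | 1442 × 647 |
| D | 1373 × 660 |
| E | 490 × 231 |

A

Ratios (long/short): A ≈ 1.984; B ≈ 2.298; C ≈ 2.229; D ≈ 2.080; E ≈ 2.121.
2:1 ≈ 2.000; option A is nearest (Δ 0.016).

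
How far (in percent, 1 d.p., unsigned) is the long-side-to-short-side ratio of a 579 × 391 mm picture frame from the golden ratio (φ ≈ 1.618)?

Ratio = 579 / 391 ≈ 1.4808.
Ideal golden ratio ≈ 1.6180. |1.4808 − 1.6180| / 1.6180 ≈ 8.48% → 8.5%.

8.5%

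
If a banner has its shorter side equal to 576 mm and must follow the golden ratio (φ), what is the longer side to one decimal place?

golden ratio ≈ 1.61803.
Longer side = 576 × 1.61803 ≈ 931.985 → 932.0 mm.

932.0 mm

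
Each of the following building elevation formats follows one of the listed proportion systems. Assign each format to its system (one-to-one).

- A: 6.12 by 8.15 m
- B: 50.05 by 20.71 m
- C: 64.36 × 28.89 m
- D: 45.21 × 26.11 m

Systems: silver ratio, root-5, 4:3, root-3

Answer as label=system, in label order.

A=4:3, B=silver ratio, C=root-5, D=root-3

A = 8.15/6.12 ≈ 1.332 → 4:3 (1.333)
B = 50.05/20.71 ≈ 2.417 → silver ratio (2.414)
C = 64.36/28.89 ≈ 2.228 → root-5 (2.236)
D = 45.21/26.11 ≈ 1.732 → root-3 (1.732)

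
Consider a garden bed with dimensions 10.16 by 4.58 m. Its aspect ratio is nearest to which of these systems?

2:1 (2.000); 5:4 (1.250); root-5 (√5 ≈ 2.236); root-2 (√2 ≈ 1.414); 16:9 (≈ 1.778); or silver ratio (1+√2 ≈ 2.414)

10.16/4.58 ≈ 2.218. Nearest candidates are root-5 (2.236, off by 0.018) and silver ratio (2.414, off by 0.196).

root-5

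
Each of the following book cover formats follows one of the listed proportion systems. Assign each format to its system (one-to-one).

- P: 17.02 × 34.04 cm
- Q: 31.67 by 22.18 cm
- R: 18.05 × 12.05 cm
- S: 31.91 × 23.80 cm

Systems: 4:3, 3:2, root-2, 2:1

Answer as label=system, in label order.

P=2:1, Q=root-2, R=3:2, S=4:3

Ratios: P ≈ 2.000; Q ≈ 1.428; R ≈ 1.498; S ≈ 1.341.
Targets: 4:3 ≈ 1.333; 3:2 ≈ 1.500; root-2 ≈ 1.414; 2:1 ≈ 2.000.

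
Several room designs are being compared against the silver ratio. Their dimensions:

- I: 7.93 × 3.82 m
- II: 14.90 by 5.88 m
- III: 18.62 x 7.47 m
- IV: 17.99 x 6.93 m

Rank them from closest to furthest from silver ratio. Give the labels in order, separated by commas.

III, II, IV, I

I: 7.93/3.82 ≈ 2.076 → |2.076 − 2.414| = 0.338
II: 14.90/5.88 ≈ 2.534 → |2.534 − 2.414| = 0.120
III: 18.62/7.47 ≈ 2.493 → |2.493 − 2.414| = 0.079
IV: 17.99/6.93 ≈ 2.596 → |2.596 − 2.414| = 0.182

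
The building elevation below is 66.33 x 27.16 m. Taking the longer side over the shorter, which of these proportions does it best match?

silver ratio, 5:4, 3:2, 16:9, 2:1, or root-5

Ratio = 66.33 / 27.16 ≈ 2.442.
Distances: silver ratio 2.414 (Δ 0.028); 5:4 1.250 (Δ 1.192); 3:2 1.500 (Δ 0.942); 16:9 1.778 (Δ 0.664); 2:1 2.000 (Δ 0.442); root-5 2.236 (Δ 0.206).

silver ratio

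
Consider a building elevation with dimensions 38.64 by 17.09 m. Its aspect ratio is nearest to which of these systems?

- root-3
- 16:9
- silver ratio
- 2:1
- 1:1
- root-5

root-5

Ratio = 38.64 / 17.09 ≈ 2.261.
Distances: root-3 1.732 (Δ 0.529); 16:9 1.778 (Δ 0.483); silver ratio 2.414 (Δ 0.153); 2:1 2.000 (Δ 0.261); 1:1 1.000 (Δ 1.261); root-5 2.236 (Δ 0.025).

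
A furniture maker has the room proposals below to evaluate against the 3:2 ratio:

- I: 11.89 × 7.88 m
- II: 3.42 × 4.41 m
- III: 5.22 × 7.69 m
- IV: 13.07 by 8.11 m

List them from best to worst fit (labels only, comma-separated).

I, III, IV, II

Ratios: I = 11.89 / 7.88 ≈ 1.509; II = 4.41 / 3.42 ≈ 1.289; III = 7.69 / 5.22 ≈ 1.473; IV = 13.07 / 8.11 ≈ 1.612.
|Δ from 1.500|: I 0.009; II 0.211; III 0.027; IV 0.112.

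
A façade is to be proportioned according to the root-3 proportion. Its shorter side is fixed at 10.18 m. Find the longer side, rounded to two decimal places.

17.63 m

root-3 ≈ 1.73205.
Longer side = 10.18 × 1.73205 ≈ 17.6323 → 17.63 m.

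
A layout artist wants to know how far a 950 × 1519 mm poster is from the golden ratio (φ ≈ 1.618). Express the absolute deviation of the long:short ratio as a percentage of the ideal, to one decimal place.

1.2%

Ratio = 1519 / 950 ≈ 1.5989.
Ideal golden ratio ≈ 1.6180. |1.5989 − 1.6180| / 1.6180 ≈ 1.18% → 1.2%.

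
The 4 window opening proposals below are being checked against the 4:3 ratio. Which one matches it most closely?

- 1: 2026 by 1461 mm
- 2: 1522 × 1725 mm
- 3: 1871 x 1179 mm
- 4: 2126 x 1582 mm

Ratios (long/short): 1 ≈ 1.387; 2 ≈ 1.133; 3 ≈ 1.587; 4 ≈ 1.344.
4:3 ≈ 1.333; option 4 is nearest (Δ 0.011).

4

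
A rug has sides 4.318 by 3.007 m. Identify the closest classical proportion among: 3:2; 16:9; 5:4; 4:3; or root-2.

4.318/3.007 ≈ 1.436. Nearest candidates are root-2 (1.414, off by 0.022) and 3:2 (1.500, off by 0.064).

root-2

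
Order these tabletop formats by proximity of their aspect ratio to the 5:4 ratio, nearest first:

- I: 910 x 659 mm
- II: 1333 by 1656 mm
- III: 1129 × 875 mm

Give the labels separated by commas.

Ratios: I = 910 / 659 ≈ 1.381; II = 1656 / 1333 ≈ 1.242; III = 1129 / 875 ≈ 1.290.
|Δ from 1.250|: I 0.131; II 0.008; III 0.040.

II, III, I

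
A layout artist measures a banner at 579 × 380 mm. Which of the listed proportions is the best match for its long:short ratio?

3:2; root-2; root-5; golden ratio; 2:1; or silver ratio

3:2

579/380 ≈ 1.524. Nearest candidates are 3:2 (1.500, off by 0.024) and golden ratio (1.618, off by 0.094).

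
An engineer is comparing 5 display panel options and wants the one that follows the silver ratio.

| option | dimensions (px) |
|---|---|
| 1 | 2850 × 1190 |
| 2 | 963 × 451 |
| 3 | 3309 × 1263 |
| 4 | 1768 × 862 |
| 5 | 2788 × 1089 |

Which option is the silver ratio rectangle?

1

Target silver ratio ≈ 2.414.
1: 2.395 (Δ0.019)  2: 2.135 (Δ0.279)  3: 2.620 (Δ0.206)  4: 2.051 (Δ0.363)  5: 2.560 (Δ0.146)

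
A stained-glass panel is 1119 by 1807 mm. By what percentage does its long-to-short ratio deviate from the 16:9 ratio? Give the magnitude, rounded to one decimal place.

Ratio = 1807 / 1119 ≈ 1.6148.
Ideal 16:9 ≈ 1.7778. |1.6148 − 1.7778| / 1.7778 ≈ 9.17% → 9.2%.

9.2%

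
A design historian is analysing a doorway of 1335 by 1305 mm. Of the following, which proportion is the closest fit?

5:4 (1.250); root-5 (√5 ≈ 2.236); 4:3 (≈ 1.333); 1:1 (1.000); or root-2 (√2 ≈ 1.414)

1335/1305 ≈ 1.023. Nearest candidates are 1:1 (1.000, off by 0.023) and 5:4 (1.250, off by 0.227).

1:1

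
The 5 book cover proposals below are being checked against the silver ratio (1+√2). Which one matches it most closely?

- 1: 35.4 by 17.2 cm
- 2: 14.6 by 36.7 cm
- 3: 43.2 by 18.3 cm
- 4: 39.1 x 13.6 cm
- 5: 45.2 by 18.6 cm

5

Ratios (long/short): 1 ≈ 2.058; 2 ≈ 2.514; 3 ≈ 2.361; 4 ≈ 2.875; 5 ≈ 2.430.
silver ratio ≈ 2.414; option 5 is nearest (Δ 0.016).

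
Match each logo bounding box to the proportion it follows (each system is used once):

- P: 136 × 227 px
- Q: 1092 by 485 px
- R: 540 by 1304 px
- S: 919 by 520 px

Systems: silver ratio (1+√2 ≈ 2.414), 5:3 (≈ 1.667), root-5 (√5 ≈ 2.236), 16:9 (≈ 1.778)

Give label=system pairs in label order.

P=5:3, Q=root-5, R=silver ratio, S=16:9

P = 227/136 ≈ 1.669 → 5:3 (1.667)
Q = 1092/485 ≈ 2.252 → root-5 (2.236)
R = 1304/540 ≈ 2.415 → silver ratio (2.414)
S = 919/520 ≈ 1.767 → 16:9 (1.778)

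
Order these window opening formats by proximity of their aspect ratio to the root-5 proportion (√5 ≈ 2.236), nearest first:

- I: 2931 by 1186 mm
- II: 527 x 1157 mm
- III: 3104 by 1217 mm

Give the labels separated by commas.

II, I, III

Ratios: I = 2931 / 1186 ≈ 2.471; II = 1157 / 527 ≈ 2.195; III = 3104 / 1217 ≈ 2.551.
|Δ from 2.236|: I 0.235; II 0.041; III 0.315.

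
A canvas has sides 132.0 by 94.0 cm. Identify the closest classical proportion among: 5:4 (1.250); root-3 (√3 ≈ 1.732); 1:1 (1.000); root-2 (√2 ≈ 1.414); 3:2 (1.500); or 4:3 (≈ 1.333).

root-2

Ratio = 132.0 / 94.0 ≈ 1.404.
Distances: 5:4 1.250 (Δ 0.154); root-3 1.732 (Δ 0.328); 1:1 1.000 (Δ 0.404); root-2 1.414 (Δ 0.010); 3:2 1.500 (Δ 0.096); 4:3 1.333 (Δ 0.071).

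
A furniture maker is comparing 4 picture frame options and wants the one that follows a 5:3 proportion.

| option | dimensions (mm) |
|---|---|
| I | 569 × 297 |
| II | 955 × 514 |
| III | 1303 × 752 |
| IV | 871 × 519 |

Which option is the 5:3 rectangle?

IV

Target 5:3 ≈ 1.667.
I: 1.916 (Δ0.249)  II: 1.858 (Δ0.191)  III: 1.733 (Δ0.066)  IV: 1.678 (Δ0.011)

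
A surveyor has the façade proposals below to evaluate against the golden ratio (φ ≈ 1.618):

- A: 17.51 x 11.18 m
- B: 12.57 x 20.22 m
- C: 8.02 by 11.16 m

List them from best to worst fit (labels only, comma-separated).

Ratios: A = 17.51 / 11.18 ≈ 1.566; B = 20.22 / 12.57 ≈ 1.609; C = 11.16 / 8.02 ≈ 1.392.
|Δ from 1.618|: A 0.052; B 0.009; C 0.226.

B, A, C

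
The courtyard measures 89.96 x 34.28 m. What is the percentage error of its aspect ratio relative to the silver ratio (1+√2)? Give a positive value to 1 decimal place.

8.7%

Ratio = 89.96 / 34.28 ≈ 2.6243.
Ideal silver ratio ≈ 2.4142. |2.6243 − 2.4142| / 2.4142 ≈ 8.70% → 8.7%.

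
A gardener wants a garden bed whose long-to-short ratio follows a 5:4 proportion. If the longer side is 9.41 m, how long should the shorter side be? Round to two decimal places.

7.53 m

5:4 = 1.25000.
Shorter side = 9.41 ÷ 1.25000 ≈ 7.5280 → 7.53 m.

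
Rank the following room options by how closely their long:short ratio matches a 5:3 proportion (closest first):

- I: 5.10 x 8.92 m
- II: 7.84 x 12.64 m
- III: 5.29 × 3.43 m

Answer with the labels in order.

II, I, III

Ratios: I = 8.92 / 5.10 ≈ 1.749; II = 12.64 / 7.84 ≈ 1.612; III = 5.29 / 3.43 ≈ 1.542.
|Δ from 1.667|: I 0.082; II 0.055; III 0.125.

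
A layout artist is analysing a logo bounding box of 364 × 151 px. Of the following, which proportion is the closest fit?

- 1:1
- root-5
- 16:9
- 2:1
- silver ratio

364/151 ≈ 2.411. Nearest candidates are silver ratio (2.414, off by 0.003) and root-5 (2.236, off by 0.175).

silver ratio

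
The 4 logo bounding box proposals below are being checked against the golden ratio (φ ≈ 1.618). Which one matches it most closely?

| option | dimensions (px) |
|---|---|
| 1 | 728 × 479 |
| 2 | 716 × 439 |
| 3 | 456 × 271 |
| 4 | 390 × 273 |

2

Ratios (long/short): 1 ≈ 1.520; 2 ≈ 1.631; 3 ≈ 1.683; 4 ≈ 1.429.
golden ratio ≈ 1.618; option 2 is nearest (Δ 0.013).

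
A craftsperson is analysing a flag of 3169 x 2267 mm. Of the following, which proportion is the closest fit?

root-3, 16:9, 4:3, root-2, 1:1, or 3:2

Ratio = 3169 / 2267 ≈ 1.398.
Distances: root-3 1.732 (Δ 0.334); 16:9 1.778 (Δ 0.380); 4:3 1.333 (Δ 0.065); root-2 1.414 (Δ 0.016); 1:1 1.000 (Δ 0.398); 3:2 1.500 (Δ 0.102).

root-2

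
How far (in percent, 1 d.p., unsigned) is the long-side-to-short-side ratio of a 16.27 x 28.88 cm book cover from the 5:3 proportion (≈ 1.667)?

Ratio = 28.88 / 16.27 ≈ 1.7750.
Ideal 5:3 ≈ 1.6667. |1.7750 − 1.6667| / 1.6667 ≈ 6.50% → 6.5%.

6.5%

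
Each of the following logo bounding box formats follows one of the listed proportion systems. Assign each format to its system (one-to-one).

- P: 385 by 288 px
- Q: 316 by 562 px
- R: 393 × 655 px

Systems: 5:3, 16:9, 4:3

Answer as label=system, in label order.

Ratios: P ≈ 1.337; Q ≈ 1.778; R ≈ 1.667.
Targets: 5:3 ≈ 1.667; 16:9 ≈ 1.778; 4:3 ≈ 1.333.

P=4:3, Q=16:9, R=5:3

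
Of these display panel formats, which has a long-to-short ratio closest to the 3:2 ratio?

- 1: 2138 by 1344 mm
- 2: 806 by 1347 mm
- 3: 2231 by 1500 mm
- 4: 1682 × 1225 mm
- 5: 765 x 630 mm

3

Ratios (long/short): 1 ≈ 1.591; 2 ≈ 1.671; 3 ≈ 1.487; 4 ≈ 1.373; 5 ≈ 1.214.
3:2 ≈ 1.500; option 3 is nearest (Δ 0.013).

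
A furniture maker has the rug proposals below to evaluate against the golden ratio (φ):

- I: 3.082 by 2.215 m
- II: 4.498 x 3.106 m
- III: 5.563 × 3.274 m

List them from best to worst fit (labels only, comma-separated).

Ratios: I = 3.082 / 2.215 ≈ 1.391; II = 4.498 / 3.106 ≈ 1.448; III = 5.563 / 3.274 ≈ 1.699.
|Δ from 1.618|: I 0.227; II 0.170; III 0.081.

III, II, I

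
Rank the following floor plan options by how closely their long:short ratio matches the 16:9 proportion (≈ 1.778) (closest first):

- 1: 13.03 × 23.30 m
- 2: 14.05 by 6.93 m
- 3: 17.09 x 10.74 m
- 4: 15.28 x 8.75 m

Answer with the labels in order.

1, 4, 3, 2

Ratios: 1 = 23.30 / 13.03 ≈ 1.788; 2 = 14.05 / 6.93 ≈ 2.027; 3 = 17.09 / 10.74 ≈ 1.591; 4 = 15.28 / 8.75 ≈ 1.746.
|Δ from 1.778|: 1 0.010; 2 0.249; 3 0.187; 4 0.032.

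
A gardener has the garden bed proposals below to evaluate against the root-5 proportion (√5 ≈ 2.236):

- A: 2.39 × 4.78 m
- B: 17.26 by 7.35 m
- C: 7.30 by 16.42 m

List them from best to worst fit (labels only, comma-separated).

C, B, A

Ratios: A = 4.78 / 2.39 ≈ 2.000; B = 17.26 / 7.35 ≈ 2.348; C = 16.42 / 7.30 ≈ 2.249.
|Δ from 2.236|: A 0.236; B 0.112; C 0.013.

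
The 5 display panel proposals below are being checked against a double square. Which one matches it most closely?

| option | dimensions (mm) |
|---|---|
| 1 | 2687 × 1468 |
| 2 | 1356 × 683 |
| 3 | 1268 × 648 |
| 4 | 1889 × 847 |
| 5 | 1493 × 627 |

Ratios (long/short): 1 ≈ 1.830; 2 ≈ 1.985; 3 ≈ 1.957; 4 ≈ 2.230; 5 ≈ 2.381.
2:1 ≈ 2.000; option 2 is nearest (Δ 0.015).

2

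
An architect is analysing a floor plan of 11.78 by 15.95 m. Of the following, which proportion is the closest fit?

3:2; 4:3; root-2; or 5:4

15.95/11.78 ≈ 1.354. Nearest candidates are 4:3 (1.333, off by 0.021) and root-2 (1.414, off by 0.060).

4:3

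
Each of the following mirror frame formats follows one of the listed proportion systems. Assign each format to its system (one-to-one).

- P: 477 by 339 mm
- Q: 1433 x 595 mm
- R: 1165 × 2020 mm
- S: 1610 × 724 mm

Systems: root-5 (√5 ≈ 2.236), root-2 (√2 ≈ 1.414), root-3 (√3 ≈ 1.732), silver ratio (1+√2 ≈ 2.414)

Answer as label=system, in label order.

P = 477/339 ≈ 1.407 → root-2 (1.414)
Q = 1433/595 ≈ 2.408 → silver ratio (2.414)
R = 2020/1165 ≈ 1.734 → root-3 (1.732)
S = 1610/724 ≈ 2.224 → root-5 (2.236)

P=root-2, Q=silver ratio, R=root-3, S=root-5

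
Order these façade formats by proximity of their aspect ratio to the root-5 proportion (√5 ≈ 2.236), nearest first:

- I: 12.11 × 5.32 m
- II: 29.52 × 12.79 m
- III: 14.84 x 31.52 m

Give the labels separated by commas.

Ratios: I = 12.11 / 5.32 ≈ 2.276; II = 29.52 / 12.79 ≈ 2.308; III = 31.52 / 14.84 ≈ 2.124.
|Δ from 2.236|: I 0.040; II 0.072; III 0.112.

I, II, III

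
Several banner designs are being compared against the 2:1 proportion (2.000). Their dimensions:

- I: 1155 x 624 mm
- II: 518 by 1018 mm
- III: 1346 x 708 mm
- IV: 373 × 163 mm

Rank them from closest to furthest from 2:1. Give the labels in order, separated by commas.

II, III, I, IV

Ratios: I = 1155 / 624 ≈ 1.851; II = 1018 / 518 ≈ 1.965; III = 1346 / 708 ≈ 1.901; IV = 373 / 163 ≈ 2.288.
|Δ from 2.000|: I 0.149; II 0.035; III 0.099; IV 0.288.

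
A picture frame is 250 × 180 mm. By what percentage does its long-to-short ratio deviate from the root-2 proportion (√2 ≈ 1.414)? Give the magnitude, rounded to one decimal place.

Ratio = 250 / 180 ≈ 1.3889.
Ideal root-2 ≈ 1.4142. |1.3889 − 1.4142| / 1.4142 ≈ 1.79% → 1.8%.

1.8%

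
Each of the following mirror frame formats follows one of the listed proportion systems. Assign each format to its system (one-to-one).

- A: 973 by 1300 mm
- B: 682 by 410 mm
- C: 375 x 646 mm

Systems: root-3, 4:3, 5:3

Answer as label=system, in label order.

A = 1300/973 ≈ 1.336 → 4:3 (1.333)
B = 682/410 ≈ 1.663 → 5:3 (1.667)
C = 646/375 ≈ 1.723 → root-3 (1.732)

A=4:3, B=5:3, C=root-3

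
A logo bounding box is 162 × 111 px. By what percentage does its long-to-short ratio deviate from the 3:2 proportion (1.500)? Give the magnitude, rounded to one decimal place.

Ratio = 162 / 111 ≈ 1.4595.
Ideal 3:2 = 1.5000. |1.4595 − 1.5000| / 1.5000 ≈ 2.70% → 2.7%.

2.7%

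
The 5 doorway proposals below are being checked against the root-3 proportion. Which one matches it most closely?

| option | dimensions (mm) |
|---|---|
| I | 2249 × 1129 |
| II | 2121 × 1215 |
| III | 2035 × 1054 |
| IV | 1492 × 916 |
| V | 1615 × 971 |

II

Ratios (long/short): I ≈ 1.992; II ≈ 1.746; III ≈ 1.931; IV ≈ 1.629; V ≈ 1.663.
root-3 ≈ 1.732; option II is nearest (Δ 0.014).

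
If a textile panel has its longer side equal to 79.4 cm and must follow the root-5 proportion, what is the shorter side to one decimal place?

35.5 cm

root-5 ≈ 2.23607.
Shorter side = 79.4 ÷ 2.23607 ≈ 35.509 → 35.5 cm.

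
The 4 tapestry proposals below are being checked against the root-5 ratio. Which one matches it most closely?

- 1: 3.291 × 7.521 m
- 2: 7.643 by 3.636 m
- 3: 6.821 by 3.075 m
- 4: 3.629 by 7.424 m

Target root-5 ≈ 2.236.
1: 2.285 (Δ0.049)  2: 2.102 (Δ0.134)  3: 2.218 (Δ0.018)  4: 2.046 (Δ0.190)

3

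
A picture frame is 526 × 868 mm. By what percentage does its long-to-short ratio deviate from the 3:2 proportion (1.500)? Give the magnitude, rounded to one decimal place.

Ratio = 868 / 526 ≈ 1.6502.
Ideal 3:2 = 1.5000. |1.6502 − 1.5000| / 1.5000 ≈ 10.01% → 10.0%.

10.0%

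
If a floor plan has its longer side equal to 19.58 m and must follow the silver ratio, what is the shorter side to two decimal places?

8.11 m

silver ratio ≈ 2.41421.
Shorter side = 19.58 ÷ 2.41421 ≈ 8.1103 → 8.11 m.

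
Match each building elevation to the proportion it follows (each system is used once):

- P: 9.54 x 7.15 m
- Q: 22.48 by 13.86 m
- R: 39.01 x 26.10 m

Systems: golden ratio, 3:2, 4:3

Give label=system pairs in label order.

P=4:3, Q=golden ratio, R=3:2

P = 9.54/7.15 ≈ 1.334 → 4:3 (1.333)
Q = 22.48/13.86 ≈ 1.622 → golden ratio (1.618)
R = 39.01/26.10 ≈ 1.495 → 3:2 (1.500)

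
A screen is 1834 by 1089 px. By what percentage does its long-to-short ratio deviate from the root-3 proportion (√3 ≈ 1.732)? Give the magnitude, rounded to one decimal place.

2.8%

Ratio = 1834 / 1089 ≈ 1.6841.
Ideal root-3 ≈ 1.7321. |1.6841 − 1.7321| / 1.7321 ≈ 2.77% → 2.8%.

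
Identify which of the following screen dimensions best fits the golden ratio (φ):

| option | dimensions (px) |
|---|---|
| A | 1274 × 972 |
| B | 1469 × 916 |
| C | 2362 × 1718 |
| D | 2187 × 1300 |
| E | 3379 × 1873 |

B

Ratios (long/short): A ≈ 1.311; B ≈ 1.604; C ≈ 1.375; D ≈ 1.682; E ≈ 1.804.
golden ratio ≈ 1.618; option B is nearest (Δ 0.014).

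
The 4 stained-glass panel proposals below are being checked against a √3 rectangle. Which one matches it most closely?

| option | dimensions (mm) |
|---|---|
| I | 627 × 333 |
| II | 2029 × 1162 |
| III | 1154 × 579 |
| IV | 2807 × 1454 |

Ratios (long/short): I ≈ 1.883; II ≈ 1.746; III ≈ 1.993; IV ≈ 1.931.
root-3 ≈ 1.732; option II is nearest (Δ 0.014).

II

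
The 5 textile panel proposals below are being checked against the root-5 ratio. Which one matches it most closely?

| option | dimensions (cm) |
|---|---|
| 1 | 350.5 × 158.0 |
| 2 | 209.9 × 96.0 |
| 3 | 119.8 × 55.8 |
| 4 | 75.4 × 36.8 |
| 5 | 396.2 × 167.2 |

Ratios (long/short): 1 ≈ 2.218; 2 ≈ 2.186; 3 ≈ 2.147; 4 ≈ 2.049; 5 ≈ 2.370.
root-5 ≈ 2.236; option 1 is nearest (Δ 0.018).

1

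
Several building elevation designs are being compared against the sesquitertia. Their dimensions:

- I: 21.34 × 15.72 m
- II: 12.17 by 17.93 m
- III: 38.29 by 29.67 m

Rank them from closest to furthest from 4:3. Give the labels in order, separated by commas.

Ratios: I = 21.34 / 15.72 ≈ 1.358; II = 17.93 / 12.17 ≈ 1.473; III = 38.29 / 29.67 ≈ 1.291.
|Δ from 1.333|: I 0.025; II 0.140; III 0.042.

I, III, II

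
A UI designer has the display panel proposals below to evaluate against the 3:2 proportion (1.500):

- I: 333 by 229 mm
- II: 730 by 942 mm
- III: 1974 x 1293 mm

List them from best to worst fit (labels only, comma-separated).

III, I, II

I: 333/229 ≈ 1.454 → |1.454 − 1.500| = 0.046
II: 942/730 ≈ 1.290 → |1.290 − 1.500| = 0.210
III: 1974/1293 ≈ 1.527 → |1.527 − 1.500| = 0.027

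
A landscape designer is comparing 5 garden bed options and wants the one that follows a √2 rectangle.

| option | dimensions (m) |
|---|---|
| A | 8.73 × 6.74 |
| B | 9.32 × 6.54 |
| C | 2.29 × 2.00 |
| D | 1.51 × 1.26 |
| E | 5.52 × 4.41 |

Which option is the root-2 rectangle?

Target root-2 ≈ 1.414.
A: 1.295 (Δ0.119)  B: 1.425 (Δ0.011)  C: 1.145 (Δ0.269)  D: 1.198 (Δ0.216)  E: 1.252 (Δ0.162)

B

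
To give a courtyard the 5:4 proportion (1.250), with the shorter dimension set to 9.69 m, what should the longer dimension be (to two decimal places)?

12.11 m

5:4 = 1.25000.
Longer side = 9.69 × 1.25000 ≈ 12.1125 → 12.11 m.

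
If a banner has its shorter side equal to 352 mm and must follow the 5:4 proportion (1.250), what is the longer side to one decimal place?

5:4 = 1.25000.
Longer side = 352 × 1.25000 ≈ 440.000 → 440.0 mm.

440.0 mm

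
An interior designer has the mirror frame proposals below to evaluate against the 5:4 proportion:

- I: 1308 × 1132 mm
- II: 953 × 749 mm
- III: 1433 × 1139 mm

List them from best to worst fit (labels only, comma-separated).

III, II, I

Ratios: I = 1308 / 1132 ≈ 1.155; II = 953 / 749 ≈ 1.272; III = 1433 / 1139 ≈ 1.258.
|Δ from 1.250|: I 0.095; II 0.022; III 0.008.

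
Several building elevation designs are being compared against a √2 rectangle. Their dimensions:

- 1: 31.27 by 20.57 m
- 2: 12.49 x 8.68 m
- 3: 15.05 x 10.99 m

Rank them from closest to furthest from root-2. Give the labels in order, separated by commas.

2, 3, 1

1: 31.27/20.57 ≈ 1.520 → |1.520 − 1.414| = 0.106
2: 12.49/8.68 ≈ 1.439 → |1.439 − 1.414| = 0.025
3: 15.05/10.99 ≈ 1.369 → |1.369 − 1.414| = 0.045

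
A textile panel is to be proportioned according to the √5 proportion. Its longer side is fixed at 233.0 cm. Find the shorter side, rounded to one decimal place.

104.2 cm

root-5 ≈ 2.23607.
Shorter side = 233.0 ÷ 2.23607 ≈ 104.201 → 104.2 cm.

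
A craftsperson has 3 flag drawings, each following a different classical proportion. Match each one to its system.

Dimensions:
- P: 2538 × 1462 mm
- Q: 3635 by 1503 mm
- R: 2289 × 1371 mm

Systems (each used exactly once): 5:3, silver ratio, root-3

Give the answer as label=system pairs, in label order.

P=root-3, Q=silver ratio, R=5:3

Ratios: P ≈ 1.736; Q ≈ 2.418; R ≈ 1.670.
Targets: 5:3 ≈ 1.667; silver ratio ≈ 2.414; root-3 ≈ 1.732.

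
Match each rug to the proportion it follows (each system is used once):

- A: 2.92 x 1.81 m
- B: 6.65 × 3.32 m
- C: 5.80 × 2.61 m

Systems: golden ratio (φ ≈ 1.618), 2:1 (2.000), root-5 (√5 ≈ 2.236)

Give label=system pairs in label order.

A=golden ratio, B=2:1, C=root-5

Ratios: A ≈ 1.613; B ≈ 2.003; C ≈ 2.222.
Targets: golden ratio ≈ 1.618; 2:1 ≈ 2.000; root-5 ≈ 2.236.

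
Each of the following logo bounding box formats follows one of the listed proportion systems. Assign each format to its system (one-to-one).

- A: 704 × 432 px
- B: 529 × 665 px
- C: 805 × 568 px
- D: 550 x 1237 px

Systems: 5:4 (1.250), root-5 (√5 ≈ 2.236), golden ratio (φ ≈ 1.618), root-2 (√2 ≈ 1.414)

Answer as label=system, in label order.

A = 704/432 ≈ 1.630 → golden ratio (1.618)
B = 665/529 ≈ 1.257 → 5:4 (1.250)
C = 805/568 ≈ 1.417 → root-2 (1.414)
D = 1237/550 ≈ 2.249 → root-5 (2.236)

A=golden ratio, B=5:4, C=root-2, D=root-5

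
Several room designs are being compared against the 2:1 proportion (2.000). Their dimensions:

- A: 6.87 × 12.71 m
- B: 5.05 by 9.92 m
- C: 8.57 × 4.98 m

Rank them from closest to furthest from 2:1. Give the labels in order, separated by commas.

Ratios: A = 12.71 / 6.87 ≈ 1.850; B = 9.92 / 5.05 ≈ 1.964; C = 8.57 / 4.98 ≈ 1.721.
|Δ from 2.000|: A 0.150; B 0.036; C 0.279.

B, A, C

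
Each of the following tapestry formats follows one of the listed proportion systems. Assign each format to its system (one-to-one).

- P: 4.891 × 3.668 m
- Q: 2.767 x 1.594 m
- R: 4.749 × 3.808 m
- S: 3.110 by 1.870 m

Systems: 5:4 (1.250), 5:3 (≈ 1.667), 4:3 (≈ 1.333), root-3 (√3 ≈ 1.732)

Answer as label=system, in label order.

P = 4.891/3.668 ≈ 1.333 → 4:3 (1.333)
Q = 2.767/1.594 ≈ 1.736 → root-3 (1.732)
R = 4.749/3.808 ≈ 1.247 → 5:4 (1.250)
S = 3.110/1.870 ≈ 1.663 → 5:3 (1.667)

P=4:3, Q=root-3, R=5:4, S=5:3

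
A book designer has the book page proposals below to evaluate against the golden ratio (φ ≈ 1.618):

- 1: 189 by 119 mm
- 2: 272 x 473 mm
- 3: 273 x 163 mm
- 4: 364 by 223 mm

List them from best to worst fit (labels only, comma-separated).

1: 189/119 ≈ 1.588 → |1.588 − 1.618| = 0.030
2: 473/272 ≈ 1.739 → |1.739 − 1.618| = 0.121
3: 273/163 ≈ 1.675 → |1.675 − 1.618| = 0.057
4: 364/223 ≈ 1.632 → |1.632 − 1.618| = 0.014

4, 1, 3, 2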